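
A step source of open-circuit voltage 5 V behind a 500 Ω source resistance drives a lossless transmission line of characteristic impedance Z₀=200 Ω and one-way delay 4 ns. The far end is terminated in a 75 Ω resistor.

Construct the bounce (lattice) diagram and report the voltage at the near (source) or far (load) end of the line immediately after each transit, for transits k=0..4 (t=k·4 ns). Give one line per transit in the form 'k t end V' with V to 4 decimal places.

Γ_L=-0.454545, Γ_S=0.428571; launch V₁=5·200/700=1.428571
k=0 src: V=1.4286
k=1 load: inc=1.428571, refl=1.428571·-0.454545=-0.6494; V=0.000000+1.428571+-0.649351=0.7792
k=2 src: inc=-0.649351, refl=-0.649351·0.428571=-0.2783; V=1.428571+-0.649351+-0.278293=0.5009
k=3 load: inc=-0.278293, refl=-0.278293·-0.454545=0.1265; V=0.779221+-0.278293+0.126497=0.6274
k=4 src: inc=0.126497, refl=0.126497·0.428571=0.0542; V=0.500928+0.126497+0.054213=0.6816

0 0 source 1.4286
1 4 load 0.7792
2 8 source 0.5009
3 12 load 0.6274
4 16 source 0.6816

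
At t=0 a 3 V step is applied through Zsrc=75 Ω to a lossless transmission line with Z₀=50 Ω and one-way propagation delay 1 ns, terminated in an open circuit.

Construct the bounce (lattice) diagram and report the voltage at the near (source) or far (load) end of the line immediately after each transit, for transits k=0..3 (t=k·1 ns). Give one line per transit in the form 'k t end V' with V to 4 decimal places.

0 0 source 1.2000
1 1 load 2.4000
2 2 source 2.6400
3 3 load 2.8800

Γ_L=1.000000, Γ_S=0.200000; launch V₁=3·50/125=1.200000
k=0 src: V=1.2000
k=1 load: inc=1.200000, refl=1.200000·1.000000=1.2000; V=0.000000+1.200000+1.200000=2.4000
k=2 src: inc=1.200000, refl=1.200000·0.200000=0.2400; V=1.200000+1.200000+0.240000=2.6400
k=3 load: inc=0.240000, refl=0.240000·1.000000=0.2400; V=2.400000+0.240000+0.240000=2.8800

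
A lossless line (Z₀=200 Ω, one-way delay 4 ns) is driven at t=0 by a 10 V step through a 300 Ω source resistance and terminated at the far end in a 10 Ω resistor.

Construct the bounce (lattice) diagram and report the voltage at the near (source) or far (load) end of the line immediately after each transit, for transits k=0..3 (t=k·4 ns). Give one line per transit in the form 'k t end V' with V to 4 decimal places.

0 0 source 4.0000
1 4 load 0.3810
2 8 source -0.3429
3 12 load 0.3120

Γ_L=-0.904762, Γ_S=0.200000; launch V₁=10·200/500=4.000000
k=0 src: V=4.0000
k=1 load: inc=4.000000, refl=4.000000·-0.904762=-3.6190; V=0.000000+4.000000+-3.619048=0.3810
k=2 src: inc=-3.619048, refl=-3.619048·0.200000=-0.7238; V=4.000000+-3.619048+-0.723810=-0.3429
k=3 load: inc=-0.723810, refl=-0.723810·-0.904762=0.6549; V=0.380952+-0.723810+0.654875=0.3120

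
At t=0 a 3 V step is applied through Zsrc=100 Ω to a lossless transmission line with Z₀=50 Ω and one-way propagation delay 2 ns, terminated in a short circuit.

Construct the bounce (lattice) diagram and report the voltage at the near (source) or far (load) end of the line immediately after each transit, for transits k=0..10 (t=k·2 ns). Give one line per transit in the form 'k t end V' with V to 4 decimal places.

Γ_L=-1.000000, Γ_S=0.333333; launch V₁=3·50/150=1.000000
k=0 src: V=1.0000
k=1 load: inc=1.000000, refl=1.000000·-1.000000=-1.0000; V=0.000000+1.000000+-1.000000=0.0000
k=2 src: inc=-1.000000, refl=-1.000000·0.333333=-0.3333; V=1.000000+-1.000000+-0.333333=-0.3333
k=3 load: inc=-0.333333, refl=-0.333333·-1.000000=0.3333; V=0.000000+-0.333333+0.333333=0.0000
k=4 src: inc=0.333333, refl=0.333333·0.333333=0.1111; V=-0.333333+0.333333+0.111111=0.1111
k=5 load: inc=0.111111, refl=0.111111·-1.000000=-0.1111; V=0.000000+0.111111+-0.111111=0.0000
k=6 src: inc=-0.111111, refl=-0.111111·0.333333=-0.0370; V=0.111111+-0.111111+-0.037037=-0.0370
k=7 load: inc=-0.037037, refl=-0.037037·-1.000000=0.0370; V=0.000000+-0.037037+0.037037=0.0000
k=8 src: inc=0.037037, refl=0.037037·0.333333=0.0123; V=-0.037037+0.037037+0.012346=0.0123
k=9 load: inc=0.012346, refl=0.012346·-1.000000=-0.0123; V=0.000000+0.012346+-0.012346=0.0000
k=10 src: inc=-0.012346, refl=-0.012346·0.333333=-0.0041; V=0.012346+-0.012346+-0.004115=-0.0041

0 0 source 1.0000
1 2 load 0.0000
2 4 source -0.3333
3 6 load 0.0000
4 8 source 0.1111
5 10 load 0.0000
6 12 source -0.0370
7 14 load 0.0000
8 16 source 0.0123
9 18 load 0.0000
10 20 source -0.0041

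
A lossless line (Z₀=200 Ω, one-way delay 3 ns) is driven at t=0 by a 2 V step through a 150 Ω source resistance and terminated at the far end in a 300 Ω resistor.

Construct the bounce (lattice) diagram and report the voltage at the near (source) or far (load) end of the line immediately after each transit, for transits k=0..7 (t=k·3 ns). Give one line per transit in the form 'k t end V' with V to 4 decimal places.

0 0 source 1.1429
1 3 load 1.3714
2 6 source 1.3388
3 9 load 1.3322
4 12 source 1.3332
5 15 load 1.3334
6 18 source 1.3333
7 21 load 1.3333

Γ_L=0.200000, Γ_S=-0.142857; launch V₁=2·200/350=1.142857
k=0 src: V=1.1429
k=1 load: inc=1.142857, refl=1.142857·0.200000=0.2286; V=0.000000+1.142857+0.228571=1.3714
k=2 src: inc=0.228571, refl=0.228571·-0.142857=-0.0327; V=1.142857+0.228571+-0.032653=1.3388
k=3 load: inc=-0.032653, refl=-0.032653·0.200000=-0.0065; V=1.371429+-0.032653+-0.006531=1.3322
k=4 src: inc=-0.006531, refl=-0.006531·-0.142857=0.0009; V=1.338776+-0.006531+0.000933=1.3332
k=5 load: inc=0.000933, refl=0.000933·0.200000=0.0002; V=1.332245+0.000933+0.000187=1.3334
k=6 src: inc=0.000187, refl=0.000187·-0.142857=-0.0000; V=1.333178+0.000187+-0.000027=1.3333
k=7 load: inc=-0.000027, refl=-0.000027·0.200000=-0.0000; V=1.333364+-0.000027+-0.000005=1.3333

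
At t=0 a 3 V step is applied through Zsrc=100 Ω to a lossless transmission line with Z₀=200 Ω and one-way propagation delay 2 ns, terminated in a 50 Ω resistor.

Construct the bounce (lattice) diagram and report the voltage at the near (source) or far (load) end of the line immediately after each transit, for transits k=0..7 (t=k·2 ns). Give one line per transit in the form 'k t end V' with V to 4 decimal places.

Γ_L=-0.600000, Γ_S=-0.333333; launch V₁=3·200/300=2.000000
k=0 src: V=2.0000
k=1 load: inc=2.000000, refl=2.000000·-0.600000=-1.2000; V=0.000000+2.000000+-1.200000=0.8000
k=2 src: inc=-1.200000, refl=-1.200000·-0.333333=0.4000; V=2.000000+-1.200000+0.400000=1.2000
k=3 load: inc=0.400000, refl=0.400000·-0.600000=-0.2400; V=0.800000+0.400000+-0.240000=0.9600
k=4 src: inc=-0.240000, refl=-0.240000·-0.333333=0.0800; V=1.200000+-0.240000+0.080000=1.0400
k=5 load: inc=0.080000, refl=0.080000·-0.600000=-0.0480; V=0.960000+0.080000+-0.048000=0.9920
k=6 src: inc=-0.048000, refl=-0.048000·-0.333333=0.0160; V=1.040000+-0.048000+0.016000=1.0080
k=7 load: inc=0.016000, refl=0.016000·-0.600000=-0.0096; V=0.992000+0.016000+-0.009600=0.9984

0 0 source 2.0000
1 2 load 0.8000
2 4 source 1.2000
3 6 load 0.9600
4 8 source 1.0400
5 10 load 0.9920
6 12 source 1.0080
7 14 load 0.9984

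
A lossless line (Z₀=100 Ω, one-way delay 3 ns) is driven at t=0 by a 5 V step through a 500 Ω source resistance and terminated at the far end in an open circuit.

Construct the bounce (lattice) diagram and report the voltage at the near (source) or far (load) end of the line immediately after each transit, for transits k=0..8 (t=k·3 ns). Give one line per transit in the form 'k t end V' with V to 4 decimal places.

0 0 source 0.8333
1 3 load 1.6667
2 6 source 2.2222
3 9 load 2.7778
4 12 source 3.1481
5 15 load 3.5185
6 18 source 3.7654
7 21 load 4.0123
8 24 source 4.1770

Γ_L=1.000000, Γ_S=0.666667; launch V₁=5·100/600=0.833333
k=0 src: V=0.8333
k=1 load: inc=0.833333, refl=0.833333·1.000000=0.8333; V=0.000000+0.833333+0.833333=1.6667
k=2 src: inc=0.833333, refl=0.833333·0.666667=0.5556; V=0.833333+0.833333+0.555556=2.2222
k=3 load: inc=0.555556, refl=0.555556·1.000000=0.5556; V=1.666667+0.555556+0.555556=2.7778
k=4 src: inc=0.555556, refl=0.555556·0.666667=0.3704; V=2.222222+0.555556+0.370370=3.1481
k=5 load: inc=0.370370, refl=0.370370·1.000000=0.3704; V=2.777778+0.370370+0.370370=3.5185
k=6 src: inc=0.370370, refl=0.370370·0.666667=0.2469; V=3.148148+0.370370+0.246914=3.7654
k=7 load: inc=0.246914, refl=0.246914·1.000000=0.2469; V=3.518519+0.246914+0.246914=4.0123
k=8 src: inc=0.246914, refl=0.246914·0.666667=0.1646; V=3.765432+0.246914+0.164609=4.1770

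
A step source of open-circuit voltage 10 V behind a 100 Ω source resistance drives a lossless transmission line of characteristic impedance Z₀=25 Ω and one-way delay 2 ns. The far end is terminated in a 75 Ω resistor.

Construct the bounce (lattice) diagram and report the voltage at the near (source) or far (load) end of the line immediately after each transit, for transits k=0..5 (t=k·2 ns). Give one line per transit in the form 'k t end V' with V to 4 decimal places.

Γ_L=0.500000, Γ_S=0.600000; launch V₁=10·25/125=2.000000
k=0 src: V=2.0000
k=1 load: inc=2.000000, refl=2.000000·0.500000=1.0000; V=0.000000+2.000000+1.000000=3.0000
k=2 src: inc=1.000000, refl=1.000000·0.600000=0.6000; V=2.000000+1.000000+0.600000=3.6000
k=3 load: inc=0.600000, refl=0.600000·0.500000=0.3000; V=3.000000+0.600000+0.300000=3.9000
k=4 src: inc=0.300000, refl=0.300000·0.600000=0.1800; V=3.600000+0.300000+0.180000=4.0800
k=5 load: inc=0.180000, refl=0.180000·0.500000=0.0900; V=3.900000+0.180000+0.090000=4.1700

0 0 source 2.0000
1 2 load 3.0000
2 4 source 3.6000
3 6 load 3.9000
4 8 source 4.0800
5 10 load 4.1700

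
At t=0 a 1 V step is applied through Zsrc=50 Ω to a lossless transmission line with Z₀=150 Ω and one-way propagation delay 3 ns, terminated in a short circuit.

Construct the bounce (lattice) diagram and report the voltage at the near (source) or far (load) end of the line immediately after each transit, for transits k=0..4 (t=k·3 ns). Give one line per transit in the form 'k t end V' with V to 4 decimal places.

Γ_L=-1.000000, Γ_S=-0.500000; launch V₁=1·150/200=0.750000
k=0 src: V=0.7500
k=1 load: inc=0.750000, refl=0.750000·-1.000000=-0.7500; V=0.000000+0.750000+-0.750000=0.0000
k=2 src: inc=-0.750000, refl=-0.750000·-0.500000=0.3750; V=0.750000+-0.750000+0.375000=0.3750
k=3 load: inc=0.375000, refl=0.375000·-1.000000=-0.3750; V=0.000000+0.375000+-0.375000=0.0000
k=4 src: inc=-0.375000, refl=-0.375000·-0.500000=0.1875; V=0.375000+-0.375000+0.187500=0.1875

0 0 source 0.7500
1 3 load 0.0000
2 6 source 0.3750
3 9 load 0.0000
4 12 source 0.1875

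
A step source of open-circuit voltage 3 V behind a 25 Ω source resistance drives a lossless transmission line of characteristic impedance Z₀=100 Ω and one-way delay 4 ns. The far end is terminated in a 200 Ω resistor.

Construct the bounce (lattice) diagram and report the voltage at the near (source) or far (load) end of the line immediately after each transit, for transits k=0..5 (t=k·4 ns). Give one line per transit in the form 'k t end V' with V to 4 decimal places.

Γ_L=0.333333, Γ_S=-0.600000; launch V₁=3·100/125=2.400000
k=0 src: V=2.4000
k=1 load: inc=2.400000, refl=2.400000·0.333333=0.8000; V=0.000000+2.400000+0.800000=3.2000
k=2 src: inc=0.800000, refl=0.800000·-0.600000=-0.4800; V=2.400000+0.800000+-0.480000=2.7200
k=3 load: inc=-0.480000, refl=-0.480000·0.333333=-0.1600; V=3.200000+-0.480000+-0.160000=2.5600
k=4 src: inc=-0.160000, refl=-0.160000·-0.600000=0.0960; V=2.720000+-0.160000+0.096000=2.6560
k=5 load: inc=0.096000, refl=0.096000·0.333333=0.0320; V=2.560000+0.096000+0.032000=2.6880

0 0 source 2.4000
1 4 load 3.2000
2 8 source 2.7200
3 12 load 2.5600
4 16 source 2.6560
5 20 load 2.6880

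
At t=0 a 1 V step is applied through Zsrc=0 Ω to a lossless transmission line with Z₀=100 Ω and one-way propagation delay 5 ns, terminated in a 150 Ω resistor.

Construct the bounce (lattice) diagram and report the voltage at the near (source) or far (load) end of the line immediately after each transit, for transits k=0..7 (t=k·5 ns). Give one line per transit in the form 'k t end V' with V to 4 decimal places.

Γ_L=0.200000, Γ_S=-1.000000; launch V₁=1·100/100=1.000000
k=0 src: V=1.0000
k=1 load: inc=1.000000, refl=1.000000·0.200000=0.2000; V=0.000000+1.000000+0.200000=1.2000
k=2 src: inc=0.200000, refl=0.200000·-1.000000=-0.2000; V=1.000000+0.200000+-0.200000=1.0000
k=3 load: inc=-0.200000, refl=-0.200000·0.200000=-0.0400; V=1.200000+-0.200000+-0.040000=0.9600
k=4 src: inc=-0.040000, refl=-0.040000·-1.000000=0.0400; V=1.000000+-0.040000+0.040000=1.0000
k=5 load: inc=0.040000, refl=0.040000·0.200000=0.0080; V=0.960000+0.040000+0.008000=1.0080
k=6 src: inc=0.008000, refl=0.008000·-1.000000=-0.0080; V=1.000000+0.008000+-0.008000=1.0000
k=7 load: inc=-0.008000, refl=-0.008000·0.200000=-0.0016; V=1.008000+-0.008000+-0.001600=0.9984

0 0 source 1.0000
1 5 load 1.2000
2 10 source 1.0000
3 15 load 0.9600
4 20 source 1.0000
5 25 load 1.0080
6 30 source 1.0000
7 35 load 0.9984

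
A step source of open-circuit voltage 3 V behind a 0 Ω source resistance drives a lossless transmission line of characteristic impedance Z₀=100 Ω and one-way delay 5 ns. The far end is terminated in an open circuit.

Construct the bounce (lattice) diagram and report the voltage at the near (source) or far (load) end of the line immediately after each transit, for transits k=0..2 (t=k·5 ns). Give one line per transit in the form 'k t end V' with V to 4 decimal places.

0 0 source 3.0000
1 5 load 6.0000
2 10 source 3.0000

Γ_L=1.000000, Γ_S=-1.000000; launch V₁=3·100/100=3.000000
k=0 src: V=3.0000
k=1 load: inc=3.000000, refl=3.000000·1.000000=3.0000; V=0.000000+3.000000+3.000000=6.0000
k=2 src: inc=3.000000, refl=3.000000·-1.000000=-3.0000; V=3.000000+3.000000+-3.000000=3.0000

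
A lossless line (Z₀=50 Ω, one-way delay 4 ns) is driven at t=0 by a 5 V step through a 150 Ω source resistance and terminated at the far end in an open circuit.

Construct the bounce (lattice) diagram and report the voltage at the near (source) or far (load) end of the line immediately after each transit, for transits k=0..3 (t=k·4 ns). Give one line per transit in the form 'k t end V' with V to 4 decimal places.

0 0 source 1.2500
1 4 load 2.5000
2 8 source 3.1250
3 12 load 3.7500

Γ_L=1.000000, Γ_S=0.500000; launch V₁=5·50/200=1.250000
k=0 src: V=1.2500
k=1 load: inc=1.250000, refl=1.250000·1.000000=1.2500; V=0.000000+1.250000+1.250000=2.5000
k=2 src: inc=1.250000, refl=1.250000·0.500000=0.6250; V=1.250000+1.250000+0.625000=3.1250
k=3 load: inc=0.625000, refl=0.625000·1.000000=0.6250; V=2.500000+0.625000+0.625000=3.7500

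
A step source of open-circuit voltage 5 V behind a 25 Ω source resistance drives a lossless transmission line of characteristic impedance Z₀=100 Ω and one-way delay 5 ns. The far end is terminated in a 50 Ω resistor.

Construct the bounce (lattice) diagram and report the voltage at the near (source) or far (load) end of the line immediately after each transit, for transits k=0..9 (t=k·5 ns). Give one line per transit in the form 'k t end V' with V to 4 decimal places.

0 0 source 4.0000
1 5 load 2.6667
2 10 source 3.4667
3 15 load 3.2000
4 20 source 3.3600
5 25 load 3.3067
6 30 source 3.3387
7 35 load 3.3280
8 40 source 3.3344
9 45 load 3.3323

Γ_L=-0.333333, Γ_S=-0.600000; launch V₁=5·100/125=4.000000
k=0 src: V=4.0000
k=1 load: inc=4.000000, refl=4.000000·-0.333333=-1.3333; V=0.000000+4.000000+-1.333333=2.6667
k=2 src: inc=-1.333333, refl=-1.333333·-0.600000=0.8000; V=4.000000+-1.333333+0.800000=3.4667
k=3 load: inc=0.800000, refl=0.800000·-0.333333=-0.2667; V=2.666667+0.800000+-0.266667=3.2000
k=4 src: inc=-0.266667, refl=-0.266667·-0.600000=0.1600; V=3.466667+-0.266667+0.160000=3.3600
k=5 load: inc=0.160000, refl=0.160000·-0.333333=-0.0533; V=3.200000+0.160000+-0.053333=3.3067
k=6 src: inc=-0.053333, refl=-0.053333·-0.600000=0.0320; V=3.360000+-0.053333+0.032000=3.3387
k=7 load: inc=0.032000, refl=0.032000·-0.333333=-0.0107; V=3.306667+0.032000+-0.010667=3.3280
k=8 src: inc=-0.010667, refl=-0.010667·-0.600000=0.0064; V=3.338667+-0.010667+0.006400=3.3344
k=9 load: inc=0.006400, refl=0.006400·-0.333333=-0.0021; V=3.328000+0.006400+-0.002133=3.3323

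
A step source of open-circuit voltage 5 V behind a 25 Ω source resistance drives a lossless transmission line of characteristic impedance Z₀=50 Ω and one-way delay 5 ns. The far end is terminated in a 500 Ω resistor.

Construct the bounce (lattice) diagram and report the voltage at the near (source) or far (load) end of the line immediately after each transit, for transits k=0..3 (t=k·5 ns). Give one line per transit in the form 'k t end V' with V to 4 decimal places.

0 0 source 3.3333
1 5 load 6.0606
2 10 source 5.1515
3 15 load 4.4077

Γ_L=0.818182, Γ_S=-0.333333; launch V₁=5·50/75=3.333333
k=0 src: V=3.3333
k=1 load: inc=3.333333, refl=3.333333·0.818182=2.7273; V=0.000000+3.333333+2.727273=6.0606
k=2 src: inc=2.727273, refl=2.727273·-0.333333=-0.9091; V=3.333333+2.727273+-0.909091=5.1515
k=3 load: inc=-0.909091, refl=-0.909091·0.818182=-0.7438; V=6.060606+-0.909091+-0.743802=4.4077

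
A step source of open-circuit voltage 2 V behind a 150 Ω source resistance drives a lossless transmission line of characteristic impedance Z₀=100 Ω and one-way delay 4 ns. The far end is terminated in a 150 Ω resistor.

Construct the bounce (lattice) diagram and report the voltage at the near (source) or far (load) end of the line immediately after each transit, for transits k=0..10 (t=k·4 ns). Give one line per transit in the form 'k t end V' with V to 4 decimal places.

0 0 source 0.8000
1 4 load 0.9600
2 8 source 0.9920
3 12 load 0.9984
4 16 source 0.9997
5 20 load 0.9999
6 24 source 1.0000
7 28 load 1.0000
8 32 source 1.0000
9 36 load 1.0000
10 40 source 1.0000

Γ_L=0.200000, Γ_S=0.200000; launch V₁=2·100/250=0.800000
k=0 src: V=0.8000
k=1 load: inc=0.800000, refl=0.800000·0.200000=0.1600; V=0.000000+0.800000+0.160000=0.9600
k=2 src: inc=0.160000, refl=0.160000·0.200000=0.0320; V=0.800000+0.160000+0.032000=0.9920
k=3 load: inc=0.032000, refl=0.032000·0.200000=0.0064; V=0.960000+0.032000+0.006400=0.9984
k=4 src: inc=0.006400, refl=0.006400·0.200000=0.0013; V=0.992000+0.006400+0.001280=0.9997
k=5 load: inc=0.001280, refl=0.001280·0.200000=0.0003; V=0.998400+0.001280+0.000256=0.9999
k=6 src: inc=0.000256, refl=0.000256·0.200000=0.0001; V=0.999680+0.000256+0.000051=1.0000
k=7 load: inc=0.000051, refl=0.000051·0.200000=0.0000; V=0.999936+0.000051+0.000010=1.0000
k=8 src: inc=0.000010, refl=0.000010·0.200000=0.0000; V=0.999987+0.000010+0.000002=1.0000
k=9 load: inc=0.000002, refl=0.000002·0.200000=0.0000; V=0.999997+0.000002+0.000000=1.0000
k=10 src: inc=0.000000, refl=0.000000·0.200000=0.0000; V=0.999999+0.000000+0.000000=1.0000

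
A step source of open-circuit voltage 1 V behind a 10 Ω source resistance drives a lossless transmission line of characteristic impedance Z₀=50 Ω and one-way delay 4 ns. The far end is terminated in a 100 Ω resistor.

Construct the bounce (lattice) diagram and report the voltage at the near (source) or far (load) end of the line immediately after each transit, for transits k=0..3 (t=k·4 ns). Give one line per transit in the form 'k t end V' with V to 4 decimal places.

0 0 source 0.8333
1 4 load 1.1111
2 8 source 0.9259
3 12 load 0.8642

Γ_L=0.333333, Γ_S=-0.666667; launch V₁=1·50/60=0.833333
k=0 src: V=0.8333
k=1 load: inc=0.833333, refl=0.833333·0.333333=0.2778; V=0.000000+0.833333+0.277778=1.1111
k=2 src: inc=0.277778, refl=0.277778·-0.666667=-0.1852; V=0.833333+0.277778+-0.185185=0.9259
k=3 load: inc=-0.185185, refl=-0.185185·0.333333=-0.0617; V=1.111111+-0.185185+-0.061728=0.8642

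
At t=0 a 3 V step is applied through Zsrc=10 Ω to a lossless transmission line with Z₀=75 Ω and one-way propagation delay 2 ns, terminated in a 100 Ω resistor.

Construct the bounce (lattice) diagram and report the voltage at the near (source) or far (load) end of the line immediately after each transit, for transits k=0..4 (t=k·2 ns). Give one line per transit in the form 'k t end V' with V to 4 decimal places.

0 0 source 2.6471
1 2 load 3.0252
2 4 source 2.7360
3 6 load 2.6947
4 8 source 2.7263

Γ_L=0.142857, Γ_S=-0.764706; launch V₁=3·75/85=2.647059
k=0 src: V=2.6471
k=1 load: inc=2.647059, refl=2.647059·0.142857=0.3782; V=0.000000+2.647059+0.378151=3.0252
k=2 src: inc=0.378151, refl=0.378151·-0.764706=-0.2892; V=2.647059+0.378151+-0.289174=2.7360
k=3 load: inc=-0.289174, refl=-0.289174·0.142857=-0.0413; V=3.025210+-0.289174+-0.041311=2.6947
k=4 src: inc=-0.041311, refl=-0.041311·-0.764706=0.0316; V=2.736036+-0.041311+0.031590=2.7263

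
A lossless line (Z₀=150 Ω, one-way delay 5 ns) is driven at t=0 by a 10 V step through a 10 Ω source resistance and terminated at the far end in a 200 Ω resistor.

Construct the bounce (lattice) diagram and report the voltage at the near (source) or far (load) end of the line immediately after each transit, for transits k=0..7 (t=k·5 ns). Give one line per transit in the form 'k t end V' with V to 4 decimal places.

Γ_L=0.142857, Γ_S=-0.875000; launch V₁=10·150/160=9.375000
k=0 src: V=9.3750
k=1 load: inc=9.375000, refl=9.375000·0.142857=1.3393; V=0.000000+9.375000+1.339286=10.7143
k=2 src: inc=1.339286, refl=1.339286·-0.875000=-1.1719; V=9.375000+1.339286+-1.171875=9.5424
k=3 load: inc=-1.171875, refl=-1.171875·0.142857=-0.1674; V=10.714286+-1.171875+-0.167411=9.3750
k=4 src: inc=-0.167411, refl=-0.167411·-0.875000=0.1465; V=9.542411+-0.167411+0.146484=9.5215
k=5 load: inc=0.146484, refl=0.146484·0.142857=0.0209; V=9.375000+0.146484+0.020926=9.5424
k=6 src: inc=0.020926, refl=0.020926·-0.875000=-0.0183; V=9.521484+0.020926+-0.018311=9.5241
k=7 load: inc=-0.018311, refl=-0.018311·0.142857=-0.0026; V=9.542411+-0.018311+-0.002616=9.5215

0 0 source 9.3750
1 5 load 10.7143
2 10 source 9.5424
3 15 load 9.3750
4 20 source 9.5215
5 25 load 9.5424
6 30 source 9.5241
7 35 load 9.5215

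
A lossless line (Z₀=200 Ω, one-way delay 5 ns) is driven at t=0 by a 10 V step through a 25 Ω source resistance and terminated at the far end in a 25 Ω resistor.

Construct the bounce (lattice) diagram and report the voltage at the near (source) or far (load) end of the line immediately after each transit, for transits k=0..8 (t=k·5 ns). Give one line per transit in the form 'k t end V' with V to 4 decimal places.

Γ_L=-0.777778, Γ_S=-0.777778; launch V₁=10·200/225=8.888889
k=0 src: V=8.8889
k=1 load: inc=8.888889, refl=8.888889·-0.777778=-6.9136; V=0.000000+8.888889+-6.913580=1.9753
k=2 src: inc=-6.913580, refl=-6.913580·-0.777778=5.3772; V=8.888889+-6.913580+5.377229=7.3525
k=3 load: inc=5.377229, refl=5.377229·-0.777778=-4.1823; V=1.975309+5.377229+-4.182289=3.1702
k=4 src: inc=-4.182289, refl=-4.182289·-0.777778=3.2529; V=7.352538+-4.182289+3.252892=6.4231
k=5 load: inc=3.252892, refl=3.252892·-0.777778=-2.5300; V=3.170248+3.252892+-2.530027=3.8931
k=6 src: inc=-2.530027, refl=-2.530027·-0.777778=1.9678; V=6.423140+-2.530027+1.967799=5.8609
k=7 load: inc=1.967799, refl=1.967799·-0.777778=-1.5305; V=3.893113+1.967799+-1.530510=4.3304
k=8 src: inc=-1.530510, refl=-1.530510·-0.777778=1.1904; V=5.860912+-1.530510+1.190397=5.5208

0 0 source 8.8889
1 5 load 1.9753
2 10 source 7.3525
3 15 load 3.1702
4 20 source 6.4231
5 25 load 3.8931
6 30 source 5.8609
7 35 load 4.3304
8 40 source 5.5208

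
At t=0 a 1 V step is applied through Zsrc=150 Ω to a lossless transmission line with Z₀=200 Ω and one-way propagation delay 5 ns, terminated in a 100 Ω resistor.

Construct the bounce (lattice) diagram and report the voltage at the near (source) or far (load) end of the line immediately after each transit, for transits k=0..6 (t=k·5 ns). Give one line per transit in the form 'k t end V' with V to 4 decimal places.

Γ_L=-0.333333, Γ_S=-0.142857; launch V₁=1·200/350=0.571429
k=0 src: V=0.5714
k=1 load: inc=0.571429, refl=0.571429·-0.333333=-0.1905; V=0.000000+0.571429+-0.190476=0.3810
k=2 src: inc=-0.190476, refl=-0.190476·-0.142857=0.0272; V=0.571429+-0.190476+0.027211=0.4082
k=3 load: inc=0.027211, refl=0.027211·-0.333333=-0.0091; V=0.380952+0.027211+-0.009070=0.3991
k=4 src: inc=-0.009070, refl=-0.009070·-0.142857=0.0013; V=0.408163+-0.009070+0.001296=0.4004
k=5 load: inc=0.001296, refl=0.001296·-0.333333=-0.0004; V=0.399093+0.001296+-0.000432=0.4000
k=6 src: inc=-0.000432, refl=-0.000432·-0.142857=0.0001; V=0.400389+-0.000432+0.000062=0.4000

0 0 source 0.5714
1 5 load 0.3810
2 10 source 0.4082
3 15 load 0.3991
4 20 source 0.4004
5 25 load 0.4000
6 30 source 0.4000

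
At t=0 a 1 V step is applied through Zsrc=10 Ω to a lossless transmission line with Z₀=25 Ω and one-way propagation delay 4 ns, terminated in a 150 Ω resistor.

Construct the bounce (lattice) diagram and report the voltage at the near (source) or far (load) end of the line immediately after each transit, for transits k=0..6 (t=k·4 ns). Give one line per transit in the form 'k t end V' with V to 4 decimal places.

0 0 source 0.7143
1 4 load 1.2245
2 8 source 1.0058
3 12 load 0.8496
4 16 source 0.9166
5 20 load 0.9644
6 24 source 0.9439

Γ_L=0.714286, Γ_S=-0.428571; launch V₁=1·25/35=0.714286
k=0 src: V=0.7143
k=1 load: inc=0.714286, refl=0.714286·0.714286=0.5102; V=0.000000+0.714286+0.510204=1.2245
k=2 src: inc=0.510204, refl=0.510204·-0.428571=-0.2187; V=0.714286+0.510204+-0.218659=1.0058
k=3 load: inc=-0.218659, refl=-0.218659·0.714286=-0.1562; V=1.224490+-0.218659+-0.156185=0.8496
k=4 src: inc=-0.156185, refl=-0.156185·-0.428571=0.0669; V=1.005831+-0.156185+0.066936=0.9166
k=5 load: inc=0.066936, refl=0.066936·0.714286=0.0478; V=0.849646+0.066936+0.047812=0.9644
k=6 src: inc=0.047812, refl=0.047812·-0.428571=-0.0205; V=0.916582+0.047812+-0.020491=0.9439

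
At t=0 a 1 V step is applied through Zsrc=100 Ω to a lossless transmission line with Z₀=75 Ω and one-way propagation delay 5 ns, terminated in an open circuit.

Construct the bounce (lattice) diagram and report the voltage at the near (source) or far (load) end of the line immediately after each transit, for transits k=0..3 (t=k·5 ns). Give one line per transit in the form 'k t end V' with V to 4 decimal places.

0 0 source 0.4286
1 5 load 0.8571
2 10 source 0.9184
3 15 load 0.9796

Γ_L=1.000000, Γ_S=0.142857; launch V₁=1·75/175=0.428571
k=0 src: V=0.4286
k=1 load: inc=0.428571, refl=0.428571·1.000000=0.4286; V=0.000000+0.428571+0.428571=0.8571
k=2 src: inc=0.428571, refl=0.428571·0.142857=0.0612; V=0.428571+0.428571+0.061224=0.9184
k=3 load: inc=0.061224, refl=0.061224·1.000000=0.0612; V=0.857143+0.061224+0.061224=0.9796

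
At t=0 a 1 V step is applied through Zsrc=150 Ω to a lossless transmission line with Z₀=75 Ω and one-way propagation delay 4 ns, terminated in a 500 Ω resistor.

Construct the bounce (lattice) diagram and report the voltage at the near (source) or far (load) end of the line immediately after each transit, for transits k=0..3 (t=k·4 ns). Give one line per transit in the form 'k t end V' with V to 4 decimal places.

0 0 source 0.3333
1 4 load 0.5797
2 8 source 0.6618
3 12 load 0.7225

Γ_L=0.739130, Γ_S=0.333333; launch V₁=1·75/225=0.333333
k=0 src: V=0.3333
k=1 load: inc=0.333333, refl=0.333333·0.739130=0.2464; V=0.000000+0.333333+0.246377=0.5797
k=2 src: inc=0.246377, refl=0.246377·0.333333=0.0821; V=0.333333+0.246377+0.082126=0.6618
k=3 load: inc=0.082126, refl=0.082126·0.739130=0.0607; V=0.579710+0.082126+0.060702=0.7225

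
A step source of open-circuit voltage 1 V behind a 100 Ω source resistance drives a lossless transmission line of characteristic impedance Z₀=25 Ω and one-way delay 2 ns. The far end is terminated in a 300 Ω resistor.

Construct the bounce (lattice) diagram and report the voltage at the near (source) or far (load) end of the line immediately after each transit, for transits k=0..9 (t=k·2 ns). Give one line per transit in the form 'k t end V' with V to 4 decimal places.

0 0 source 0.2000
1 2 load 0.3692
2 4 source 0.4708
3 6 load 0.5567
4 8 source 0.6082
5 10 load 0.6519
6 12 source 0.6780
7 14 load 0.7002
8 16 source 0.7135
9 18 load 0.7247

Γ_L=0.846154, Γ_S=0.600000; launch V₁=1·25/125=0.200000
k=0 src: V=0.2000
k=1 load: inc=0.200000, refl=0.200000·0.846154=0.1692; V=0.000000+0.200000+0.169231=0.3692
k=2 src: inc=0.169231, refl=0.169231·0.600000=0.1015; V=0.200000+0.169231+0.101538=0.4708
k=3 load: inc=0.101538, refl=0.101538·0.846154=0.0859; V=0.369231+0.101538+0.085917=0.5567
k=4 src: inc=0.085917, refl=0.085917·0.600000=0.0516; V=0.470769+0.085917+0.051550=0.6082
k=5 load: inc=0.051550, refl=0.051550·0.846154=0.0436; V=0.556686+0.051550+0.043619=0.6519
k=6 src: inc=0.043619, refl=0.043619·0.600000=0.0262; V=0.608237+0.043619+0.026172=0.6780
k=7 load: inc=0.026172, refl=0.026172·0.846154=0.0221; V=0.651856+0.026172+0.022145=0.7002
k=8 src: inc=0.022145, refl=0.022145·0.600000=0.0133; V=0.678028+0.022145+0.013287=0.7135
k=9 load: inc=0.013287, refl=0.013287·0.846154=0.0112; V=0.700173+0.013287+0.011243=0.7247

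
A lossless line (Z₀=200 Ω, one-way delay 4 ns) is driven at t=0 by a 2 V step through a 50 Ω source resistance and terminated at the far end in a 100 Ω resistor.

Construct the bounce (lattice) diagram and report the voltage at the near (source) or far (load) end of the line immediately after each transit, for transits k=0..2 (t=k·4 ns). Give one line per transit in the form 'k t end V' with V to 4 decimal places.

Γ_L=-0.333333, Γ_S=-0.600000; launch V₁=2·200/250=1.600000
k=0 src: V=1.6000
k=1 load: inc=1.600000, refl=1.600000·-0.333333=-0.5333; V=0.000000+1.600000+-0.533333=1.0667
k=2 src: inc=-0.533333, refl=-0.533333·-0.600000=0.3200; V=1.600000+-0.533333+0.320000=1.3867

0 0 source 1.6000
1 4 load 1.0667
2 8 source 1.3867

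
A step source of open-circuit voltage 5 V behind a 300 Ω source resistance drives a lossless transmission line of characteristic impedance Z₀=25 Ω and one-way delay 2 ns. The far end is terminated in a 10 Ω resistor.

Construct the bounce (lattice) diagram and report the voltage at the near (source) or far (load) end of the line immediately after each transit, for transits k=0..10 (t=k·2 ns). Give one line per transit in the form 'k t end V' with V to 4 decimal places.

Γ_L=-0.428571, Γ_S=0.846154; launch V₁=5·25/325=0.384615
k=0 src: V=0.3846
k=1 load: inc=0.384615, refl=0.384615·-0.428571=-0.1648; V=0.000000+0.384615+-0.164835=0.2198
k=2 src: inc=-0.164835, refl=-0.164835·0.846154=-0.1395; V=0.384615+-0.164835+-0.139476=0.0803
k=3 load: inc=-0.139476, refl=-0.139476·-0.428571=0.0598; V=0.219780+-0.139476+0.059775=0.1401
k=4 src: inc=0.059775, refl=0.059775·0.846154=0.0506; V=0.080304+0.059775+0.050579=0.1907
k=5 load: inc=0.050579, refl=0.050579·-0.428571=-0.0217; V=0.140080+0.050579+-0.021677=0.1690
k=6 src: inc=-0.021677, refl=-0.021677·0.846154=-0.0183; V=0.190659+-0.021677+-0.018342=0.1506
k=7 load: inc=-0.018342, refl=-0.018342·-0.428571=0.0079; V=0.168982+-0.018342+0.007861=0.1585
k=8 src: inc=0.007861, refl=0.007861·0.846154=0.0067; V=0.150640+0.007861+0.006651=0.1652
k=9 load: inc=0.006651, refl=0.006651·-0.428571=-0.0029; V=0.158501+0.006651+-0.002851=0.1623
k=10 src: inc=-0.002851, refl=-0.002851·0.846154=-0.0024; V=0.165152+-0.002851+-0.002412=0.1599

0 0 source 0.3846
1 2 load 0.2198
2 4 source 0.0803
3 6 load 0.1401
4 8 source 0.1907
5 10 load 0.1690
6 12 source 0.1506
7 14 load 0.1585
8 16 source 0.1652
9 18 load 0.1623
10 20 source 0.1599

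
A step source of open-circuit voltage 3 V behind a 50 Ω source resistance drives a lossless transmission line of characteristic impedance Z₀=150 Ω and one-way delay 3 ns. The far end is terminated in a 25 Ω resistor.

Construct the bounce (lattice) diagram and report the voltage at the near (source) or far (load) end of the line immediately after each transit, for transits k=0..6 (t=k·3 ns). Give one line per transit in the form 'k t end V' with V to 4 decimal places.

Γ_L=-0.714286, Γ_S=-0.500000; launch V₁=3·150/200=2.250000
k=0 src: V=2.2500
k=1 load: inc=2.250000, refl=2.250000·-0.714286=-1.6071; V=0.000000+2.250000+-1.607143=0.6429
k=2 src: inc=-1.607143, refl=-1.607143·-0.500000=0.8036; V=2.250000+-1.607143+0.803571=1.4464
k=3 load: inc=0.803571, refl=0.803571·-0.714286=-0.5740; V=0.642857+0.803571+-0.573980=0.8724
k=4 src: inc=-0.573980, refl=-0.573980·-0.500000=0.2870; V=1.446429+-0.573980+0.286990=1.1594
k=5 load: inc=0.286990, refl=0.286990·-0.714286=-0.2050; V=0.872449+0.286990+-0.204993=0.9544
k=6 src: inc=-0.204993, refl=-0.204993·-0.500000=0.1025; V=1.159439+-0.204993+0.102496=1.0569

0 0 source 2.2500
1 3 load 0.6429
2 6 source 1.4464
3 9 load 0.8724
4 12 source 1.1594
5 15 load 0.9544
6 18 source 1.0569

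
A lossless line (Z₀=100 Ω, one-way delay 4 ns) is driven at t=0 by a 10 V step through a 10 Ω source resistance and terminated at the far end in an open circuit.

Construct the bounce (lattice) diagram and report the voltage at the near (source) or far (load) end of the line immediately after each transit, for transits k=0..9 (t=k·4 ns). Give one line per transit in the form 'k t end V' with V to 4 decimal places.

0 0 source 9.0909
1 4 load 18.1818
2 8 source 10.7438
3 12 load 3.3058
4 16 source 9.3914
5 20 load 15.4771
6 24 source 10.4979
7 28 load 5.5187
8 32 source 9.5926
9 36 load 13.6665

Γ_L=1.000000, Γ_S=-0.818182; launch V₁=10·100/110=9.090909
k=0 src: V=9.0909
k=1 load: inc=9.090909, refl=9.090909·1.000000=9.0909; V=0.000000+9.090909+9.090909=18.1818
k=2 src: inc=9.090909, refl=9.090909·-0.818182=-7.4380; V=9.090909+9.090909+-7.438017=10.7438
k=3 load: inc=-7.438017, refl=-7.438017·1.000000=-7.4380; V=18.181818+-7.438017+-7.438017=3.3058
k=4 src: inc=-7.438017, refl=-7.438017·-0.818182=6.0856; V=10.743802+-7.438017+6.085650=9.3914
k=5 load: inc=6.085650, refl=6.085650·1.000000=6.0856; V=3.305785+6.085650+6.085650=15.4771
k=6 src: inc=6.085650, refl=6.085650·-0.818182=-4.9792; V=9.391435+6.085650+-4.979168=10.4979
k=7 load: inc=-4.979168, refl=-4.979168·1.000000=-4.9792; V=15.477085+-4.979168+-4.979168=5.5187
k=8 src: inc=-4.979168, refl=-4.979168·-0.818182=4.0739; V=10.497917+-4.979168+4.073865=9.5926
k=9 load: inc=4.073865, refl=4.073865·1.000000=4.0739; V=5.518749+4.073865+4.073865=13.6665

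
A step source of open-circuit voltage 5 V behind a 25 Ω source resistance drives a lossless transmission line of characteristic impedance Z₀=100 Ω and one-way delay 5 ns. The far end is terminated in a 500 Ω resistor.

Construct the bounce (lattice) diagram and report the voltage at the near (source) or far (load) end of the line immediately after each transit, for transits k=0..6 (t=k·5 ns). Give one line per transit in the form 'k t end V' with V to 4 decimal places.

Γ_L=0.666667, Γ_S=-0.600000; launch V₁=5·100/125=4.000000
k=0 src: V=4.0000
k=1 load: inc=4.000000, refl=4.000000·0.666667=2.6667; V=0.000000+4.000000+2.666667=6.6667
k=2 src: inc=2.666667, refl=2.666667·-0.600000=-1.6000; V=4.000000+2.666667+-1.600000=5.0667
k=3 load: inc=-1.600000, refl=-1.600000·0.666667=-1.0667; V=6.666667+-1.600000+-1.066667=4.0000
k=4 src: inc=-1.066667, refl=-1.066667·-0.600000=0.6400; V=5.066667+-1.066667+0.640000=4.6400
k=5 load: inc=0.640000, refl=0.640000·0.666667=0.4267; V=4.000000+0.640000+0.426667=5.0667
k=6 src: inc=0.426667, refl=0.426667·-0.600000=-0.2560; V=4.640000+0.426667+-0.256000=4.8107

0 0 source 4.0000
1 5 load 6.6667
2 10 source 5.0667
3 15 load 4.0000
4 20 source 4.6400
5 25 load 5.0667
6 30 source 4.8107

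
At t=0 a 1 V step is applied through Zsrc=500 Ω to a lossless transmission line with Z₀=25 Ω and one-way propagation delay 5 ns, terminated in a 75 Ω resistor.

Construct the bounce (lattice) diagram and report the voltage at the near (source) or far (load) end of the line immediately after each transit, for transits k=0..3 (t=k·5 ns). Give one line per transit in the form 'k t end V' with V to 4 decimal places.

Γ_L=0.500000, Γ_S=0.904762; launch V₁=1·25/525=0.047619
k=0 src: V=0.0476
k=1 load: inc=0.047619, refl=0.047619·0.500000=0.0238; V=0.000000+0.047619+0.023810=0.0714
k=2 src: inc=0.023810, refl=0.023810·0.904762=0.0215; V=0.047619+0.023810+0.021542=0.0930
k=3 load: inc=0.021542, refl=0.021542·0.500000=0.0108; V=0.071429+0.021542+0.010771=0.1037

0 0 source 0.0476
1 5 load 0.0714
2 10 source 0.0930
3 15 load 0.1037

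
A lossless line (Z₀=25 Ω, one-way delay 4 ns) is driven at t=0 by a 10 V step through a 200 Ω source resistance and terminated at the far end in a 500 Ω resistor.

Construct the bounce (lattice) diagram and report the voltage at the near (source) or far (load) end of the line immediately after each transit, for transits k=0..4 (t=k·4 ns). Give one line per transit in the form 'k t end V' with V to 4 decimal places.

0 0 source 1.1111
1 4 load 2.1164
2 8 source 2.8983
3 12 load 3.6057
4 16 source 4.1559

Γ_L=0.904762, Γ_S=0.777778; launch V₁=10·25/225=1.111111
k=0 src: V=1.1111
k=1 load: inc=1.111111, refl=1.111111·0.904762=1.0053; V=0.000000+1.111111+1.005291=2.1164
k=2 src: inc=1.005291, refl=1.005291·0.777778=0.7819; V=1.111111+1.005291+0.781893=2.8983
k=3 load: inc=0.781893, refl=0.781893·0.904762=0.7074; V=2.116402+0.781893+0.707427=3.6057
k=4 src: inc=0.707427, refl=0.707427·0.777778=0.5502; V=2.898295+0.707427+0.550221=4.1559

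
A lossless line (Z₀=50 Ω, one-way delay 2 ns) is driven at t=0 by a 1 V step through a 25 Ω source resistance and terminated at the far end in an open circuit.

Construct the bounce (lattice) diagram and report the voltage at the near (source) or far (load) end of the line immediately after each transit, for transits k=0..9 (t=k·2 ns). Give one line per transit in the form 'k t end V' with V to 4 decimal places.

0 0 source 0.6667
1 2 load 1.3333
2 4 source 1.1111
3 6 load 0.8889
4 8 source 0.9630
5 10 load 1.0370
6 12 source 1.0123
7 14 load 0.9877
8 16 source 0.9959
9 18 load 1.0041

Γ_L=1.000000, Γ_S=-0.333333; launch V₁=1·50/75=0.666667
k=0 src: V=0.6667
k=1 load: inc=0.666667, refl=0.666667·1.000000=0.6667; V=0.000000+0.666667+0.666667=1.3333
k=2 src: inc=0.666667, refl=0.666667·-0.333333=-0.2222; V=0.666667+0.666667+-0.222222=1.1111
k=3 load: inc=-0.222222, refl=-0.222222·1.000000=-0.2222; V=1.333333+-0.222222+-0.222222=0.8889
k=4 src: inc=-0.222222, refl=-0.222222·-0.333333=0.0741; V=1.111111+-0.222222+0.074074=0.9630
k=5 load: inc=0.074074, refl=0.074074·1.000000=0.0741; V=0.888889+0.074074+0.074074=1.0370
k=6 src: inc=0.074074, refl=0.074074·-0.333333=-0.0247; V=0.962963+0.074074+-0.024691=1.0123
k=7 load: inc=-0.024691, refl=-0.024691·1.000000=-0.0247; V=1.037037+-0.024691+-0.024691=0.9877
k=8 src: inc=-0.024691, refl=-0.024691·-0.333333=0.0082; V=1.012346+-0.024691+0.008230=0.9959
k=9 load: inc=0.008230, refl=0.008230·1.000000=0.0082; V=0.987654+0.008230+0.008230=1.0041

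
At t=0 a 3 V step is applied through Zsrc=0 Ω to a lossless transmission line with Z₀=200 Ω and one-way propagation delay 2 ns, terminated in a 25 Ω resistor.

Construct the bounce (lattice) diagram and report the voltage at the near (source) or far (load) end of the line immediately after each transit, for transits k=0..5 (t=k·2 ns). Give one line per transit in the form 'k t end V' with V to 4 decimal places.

Γ_L=-0.777778, Γ_S=-1.000000; launch V₁=3·200/200=3.000000
k=0 src: V=3.0000
k=1 load: inc=3.000000, refl=3.000000·-0.777778=-2.3333; V=0.000000+3.000000+-2.333333=0.6667
k=2 src: inc=-2.333333, refl=-2.333333·-1.000000=2.3333; V=3.000000+-2.333333+2.333333=3.0000
k=3 load: inc=2.333333, refl=2.333333·-0.777778=-1.8148; V=0.666667+2.333333+-1.814815=1.1852
k=4 src: inc=-1.814815, refl=-1.814815·-1.000000=1.8148; V=3.000000+-1.814815+1.814815=3.0000
k=5 load: inc=1.814815, refl=1.814815·-0.777778=-1.4115; V=1.185185+1.814815+-1.411523=1.5885

0 0 source 3.0000
1 2 load 0.6667
2 4 source 3.0000
3 6 load 1.1852
4 8 source 3.0000
5 10 load 1.5885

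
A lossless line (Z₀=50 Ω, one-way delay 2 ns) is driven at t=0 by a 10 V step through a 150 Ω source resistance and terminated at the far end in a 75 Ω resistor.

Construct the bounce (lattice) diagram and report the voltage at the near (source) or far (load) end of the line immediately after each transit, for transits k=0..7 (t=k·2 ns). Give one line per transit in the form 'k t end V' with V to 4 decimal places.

Γ_L=0.200000, Γ_S=0.500000; launch V₁=10·50/200=2.500000
k=0 src: V=2.5000
k=1 load: inc=2.500000, refl=2.500000·0.200000=0.5000; V=0.000000+2.500000+0.500000=3.0000
k=2 src: inc=0.500000, refl=0.500000·0.500000=0.2500; V=2.500000+0.500000+0.250000=3.2500
k=3 load: inc=0.250000, refl=0.250000·0.200000=0.0500; V=3.000000+0.250000+0.050000=3.3000
k=4 src: inc=0.050000, refl=0.050000·0.500000=0.0250; V=3.250000+0.050000+0.025000=3.3250
k=5 load: inc=0.025000, refl=0.025000·0.200000=0.0050; V=3.300000+0.025000+0.005000=3.3300
k=6 src: inc=0.005000, refl=0.005000·0.500000=0.0025; V=3.325000+0.005000+0.002500=3.3325
k=7 load: inc=0.002500, refl=0.002500·0.200000=0.0005; V=3.330000+0.002500+0.000500=3.3330

0 0 source 2.5000
1 2 load 3.0000
2 4 source 3.2500
3 6 load 3.3000
4 8 source 3.3250
5 10 load 3.3300
6 12 source 3.3325
7 14 load 3.3330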